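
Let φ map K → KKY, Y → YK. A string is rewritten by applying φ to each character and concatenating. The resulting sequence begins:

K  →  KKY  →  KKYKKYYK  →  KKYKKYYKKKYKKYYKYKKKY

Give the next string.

KKYKKYYKKKYKKYYKYKKKYKKYKKYYKKKYKKYYKYKKKYYKKKYKKYKKYYK

φ(KKYKKYYKKKYKKYYKYKKKY) expands symbol-by-symbol to KKY KKY YK KKY KKY YK YK KKY KKY KKY YK KKY KKY YK YK KKY YK KKY KKY KKY YK; joining the 21 pieces gives the next term.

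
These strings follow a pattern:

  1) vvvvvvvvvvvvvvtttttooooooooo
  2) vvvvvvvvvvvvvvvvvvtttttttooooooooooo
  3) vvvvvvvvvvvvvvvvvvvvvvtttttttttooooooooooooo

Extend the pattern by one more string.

The n-th term is 4n+2 v's then 2n-1 t's then 2n+3 o's, where the shown terms are n = 3, 4, 5.
For the next term, n = 6, so the run lengths are 26, 11, 15.

vvvvvvvvvvvvvvvvvvvvvvvvvvtttttttttttooooooooooooooo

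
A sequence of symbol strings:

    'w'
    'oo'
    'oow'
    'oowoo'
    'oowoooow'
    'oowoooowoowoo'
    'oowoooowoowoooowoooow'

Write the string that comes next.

oowoooowoowoooowoooowoowoooowoowoo

This is a Fibonacci-style word recurrence s(k) = s(k−1)·s(k−2): e.g. oo·w = oow.
Continuing: oowoooowoowoooowoooow · oowoooowoowoo gives term 8.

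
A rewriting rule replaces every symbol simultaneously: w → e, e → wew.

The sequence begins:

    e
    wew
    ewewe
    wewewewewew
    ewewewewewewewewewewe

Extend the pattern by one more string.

wewewewewewewewewewewewewewewewewewewewewew

Applying the rule to each of the 21 symbols of ewewewewewewewewewewe gives the pieces wew e wew e wew e wew e wew e wew e wew e wew e wew e wew e wew, which concatenate to the answer.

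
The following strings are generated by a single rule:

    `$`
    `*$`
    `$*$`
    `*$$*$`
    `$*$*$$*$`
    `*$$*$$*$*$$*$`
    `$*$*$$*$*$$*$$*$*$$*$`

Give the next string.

*$$*$$*$*$$*$$*$*$$*$*$$*$$*$*$$*$

Each term (from the third on) is the two preceding terms concatenated in order: term 3 = $·*$ = $*$.
So term 8 is *$$*$$*$*$$*$·$*$*$$*$*$$*$$*$*$$*$.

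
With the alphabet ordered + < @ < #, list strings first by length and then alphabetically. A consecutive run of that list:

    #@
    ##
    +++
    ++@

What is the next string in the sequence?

Treat ++@ as a base-3 numeral over the given alphabet and add one, carrying through any trailing #'s.

++#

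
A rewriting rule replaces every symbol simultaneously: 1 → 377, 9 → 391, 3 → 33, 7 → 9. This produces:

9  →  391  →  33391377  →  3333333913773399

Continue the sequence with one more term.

Rewriting the 16 symbols of 3333333913773399 one by one yields 33 33 33 33 33 33 33 391 377 33 9 9 33 33 391 391; concatenated:

3333333333333339137733993333391391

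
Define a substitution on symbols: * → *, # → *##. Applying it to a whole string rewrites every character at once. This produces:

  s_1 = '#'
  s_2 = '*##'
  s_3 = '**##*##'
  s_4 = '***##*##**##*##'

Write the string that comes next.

φ(***##*##**##*##) expands symbol-by-symbol to * * * *## *## * *## *## * * *## *## * *## *##; joining the 15 pieces gives the next term.

****##*##**##*##***##*##**##*##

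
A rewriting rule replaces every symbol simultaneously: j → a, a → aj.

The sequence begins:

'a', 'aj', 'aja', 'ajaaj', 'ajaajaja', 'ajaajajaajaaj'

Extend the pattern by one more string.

φ(ajaajajaajaaj) expands symbol-by-symbol to aj a aj aj a aj a aj aj a aj aj a; joining the 13 pieces gives the next term.

ajaajajaajaajajaajaja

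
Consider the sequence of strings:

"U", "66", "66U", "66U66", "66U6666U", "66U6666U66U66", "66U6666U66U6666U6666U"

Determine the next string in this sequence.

Each term (from the third on) is the previous term followed by the one before it: term 3 = 66·U = 66U.
The next term joins 66U6666U66U6666U6666U and 66U6666U66U66.

66U6666U66U6666U6666U66U6666U66U66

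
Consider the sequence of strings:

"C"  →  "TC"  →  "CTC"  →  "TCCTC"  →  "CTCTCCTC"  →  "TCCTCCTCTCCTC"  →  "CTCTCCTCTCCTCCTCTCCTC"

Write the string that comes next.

TCCTCCTCTCCTCCTCTCCTCTCCTCCTCTCCTC

From term 3 onward, concatenate the second-to-last term with the last: C·TC = CTC, TC·CTC = TCCTC, …
So term 8 is TCCTCCTCTCCTC·CTCTCCTCTCCTCCTCTCCTC.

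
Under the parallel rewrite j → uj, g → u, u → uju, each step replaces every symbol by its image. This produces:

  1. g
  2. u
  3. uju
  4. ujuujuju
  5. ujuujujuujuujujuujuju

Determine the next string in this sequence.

Rewriting the 21 symbols of ujuujujuujuujujuujuju one by one yields uju uj uju uju uj uju uj uju uju uj uju uju uj uju uj uju uju uj uju uj uju; concatenated:

ujuujujuujuujujuujujuujuujujuujuujujuujujuujuujujuujuju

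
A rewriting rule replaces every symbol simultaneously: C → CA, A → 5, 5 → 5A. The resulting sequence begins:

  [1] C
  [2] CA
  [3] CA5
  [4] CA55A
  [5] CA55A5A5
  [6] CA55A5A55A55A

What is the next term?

CA55A5A55A55A5A55A5A5

φ(CA55A5A55A55A) expands symbol-by-symbol to CA 5 5A 5A 5 5A 5 5A 5A 5 5A 5A 5; joining the 13 pieces gives the next term.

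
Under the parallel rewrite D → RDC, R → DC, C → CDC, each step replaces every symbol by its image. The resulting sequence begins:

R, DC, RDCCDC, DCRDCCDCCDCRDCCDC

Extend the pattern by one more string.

Replace each of the 17 characters of DCRDCCDCCDCRDCCDC in place — RDC CDC DC RDC CDC CDC RDC CDC CDC RDC CDC DC RDC CDC CDC RDC CDC — and concatenate.

RDCCDCDCRDCCDCCDCRDCCDCCDCRDCCDCDCRDCCDCCDCRDCCDC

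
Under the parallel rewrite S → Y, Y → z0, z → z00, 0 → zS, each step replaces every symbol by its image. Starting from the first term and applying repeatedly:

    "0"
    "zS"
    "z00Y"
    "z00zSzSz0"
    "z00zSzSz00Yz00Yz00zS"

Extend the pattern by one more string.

z00zSzSz00Yz00Yz00zSzSz0z00zSzSz0z00zSzSz00Y

φ(z00zSzSz00Yz00Yz00zS) expands symbol-by-symbol to z00 zS zS z00 Y z00 Y z00 zS zS z0 z00 zS zS z0 z00 zS zS z00 Y; joining the 20 pieces gives the next term.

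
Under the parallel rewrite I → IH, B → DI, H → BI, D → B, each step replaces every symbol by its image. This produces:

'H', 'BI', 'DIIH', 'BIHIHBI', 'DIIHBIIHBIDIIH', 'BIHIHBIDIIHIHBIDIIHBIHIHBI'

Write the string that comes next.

φ(BIHIHBIDIIHIHBIDIIHBIHIHBI) expands symbol-by-symbol to DI IH BI IH BI DI IH B IH IH BI IH BI DI IH B IH IH BI DI IH BI IH BI DI IH; joining the 26 pieces gives the next term.

DIIHBIIHBIDIIHBIHIHBIIHBIDIIHBIHIHBIDIIHBIIHBIDIIH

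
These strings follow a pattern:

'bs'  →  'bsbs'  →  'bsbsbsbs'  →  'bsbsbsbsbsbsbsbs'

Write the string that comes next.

bsbsbsbsbsbsbsbsbsbsbsbsbsbsbsbs

Every step duplicates the string.
So the next term is two copies of bsbsbsbsbsbsbsbs.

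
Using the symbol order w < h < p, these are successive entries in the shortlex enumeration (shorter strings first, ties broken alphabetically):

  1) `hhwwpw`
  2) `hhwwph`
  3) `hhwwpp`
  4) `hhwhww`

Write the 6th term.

hhwhwp

Stepping forward 2 times from hhwhww: hhwhww → hhwhwh, then the target.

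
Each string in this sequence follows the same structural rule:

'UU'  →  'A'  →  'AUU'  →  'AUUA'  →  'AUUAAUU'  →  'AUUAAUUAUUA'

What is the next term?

Each term (from the third on) is the previous term followed by the one before it: term 3 = A·UU = AUU.
The next term joins AUUAAUUAUUA and AUUAAUU.

AUUAAUUAUUAAUUAAUU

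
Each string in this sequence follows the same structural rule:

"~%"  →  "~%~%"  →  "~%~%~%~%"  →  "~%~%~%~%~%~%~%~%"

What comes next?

s(k+1) = s(k)·s(k) — each term doubles the last.
Doubling ~%~%~%~%~%~%~%~%:

~%~%~%~%~%~%~%~%~%~%~%~%~%~%~%~%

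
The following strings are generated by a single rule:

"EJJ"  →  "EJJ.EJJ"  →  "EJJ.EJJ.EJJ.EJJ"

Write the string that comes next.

EJJ.EJJ.EJJ.EJJ.EJJ.EJJ.EJJ.EJJ

Each string is two copies of the previous one joined by '.'.
One more doubling of EJJ.EJJ.EJJ.EJJ gives the answer.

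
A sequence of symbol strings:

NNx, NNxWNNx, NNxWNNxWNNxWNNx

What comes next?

Each string is two copies of the previous one joined by 'W'.
So the next term is two copies of NNxWNNxWNNxWNNx with 'W' between the halves.

NNxWNNxWNNxWNNxWNNxWNNxWNNxWNNx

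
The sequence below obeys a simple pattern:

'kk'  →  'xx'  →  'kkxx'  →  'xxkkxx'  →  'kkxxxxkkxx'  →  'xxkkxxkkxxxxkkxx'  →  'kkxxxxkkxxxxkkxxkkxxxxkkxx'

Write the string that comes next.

xxkkxxkkxxxxkkxxkkxxxxkkxxxxkkxxkkxxxxkkxx

From term 3 onward, concatenate the second-to-last term with the last: kk·xx = kkxx, xx·kkxx = xxkkxx, …
The next term joins xxkkxxkkxxxxkkxx and kkxxxxkkxxxxkkxxkkxxxxkkxx.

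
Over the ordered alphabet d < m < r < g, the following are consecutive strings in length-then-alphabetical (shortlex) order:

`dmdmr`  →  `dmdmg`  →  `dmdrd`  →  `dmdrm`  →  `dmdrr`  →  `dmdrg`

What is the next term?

dmdgd

Treat dmdrg as a base-4 numeral over the given alphabet and add one, carrying through any trailing g's.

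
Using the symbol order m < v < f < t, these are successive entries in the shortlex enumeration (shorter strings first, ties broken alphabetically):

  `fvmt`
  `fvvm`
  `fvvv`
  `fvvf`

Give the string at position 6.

fvfm

Stepping forward 2 times from fvvf: fvvf → fvvt, then the target.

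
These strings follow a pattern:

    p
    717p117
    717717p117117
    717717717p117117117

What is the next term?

Each term wraps the previous one in 717 on the left and 117 on the right.
One more step from 717717717p117117117 gives the answer.

717717717717p117117117117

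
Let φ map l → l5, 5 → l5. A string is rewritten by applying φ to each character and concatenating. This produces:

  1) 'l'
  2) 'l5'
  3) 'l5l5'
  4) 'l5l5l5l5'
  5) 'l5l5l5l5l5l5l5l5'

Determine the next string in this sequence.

l5l5l5l5l5l5l5l5l5l5l5l5l5l5l5l5

φ(l5l5l5l5l5l5l5l5) expands symbol-by-symbol to l5 l5 l5 l5 l5 l5 l5 l5 l5 l5 l5 l5 l5 l5 l5 l5; joining the 16 pieces gives the next term.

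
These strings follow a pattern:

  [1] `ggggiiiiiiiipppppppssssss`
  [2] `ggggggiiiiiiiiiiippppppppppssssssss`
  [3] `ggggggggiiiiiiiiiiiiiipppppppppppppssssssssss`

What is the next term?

ggggggggggiiiiiiiiiiiiiiiiippppppppppppppppssssssssssss

Term n consists of 2n g's, followed by 3n+2 i's, followed by 3n+1 p's, followed by 2n+2 s's, where the shown terms are n = 2, 3, 4.
Setting n = 5 gives 10, 17, 16, 12 characters in each block.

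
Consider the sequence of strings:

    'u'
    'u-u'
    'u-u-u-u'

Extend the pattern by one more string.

s(k+1) = s(k)·-·s(k) — each term doubles the last with '-' between the halves.
Doubling u-u-u-u with '-' between the halves:

u-u-u-u-u-u-u-u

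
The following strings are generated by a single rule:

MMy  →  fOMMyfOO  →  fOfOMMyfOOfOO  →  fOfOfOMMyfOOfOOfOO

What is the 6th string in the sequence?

Each term wraps the previous one in fO on the left and fOO on the right.
From fOfOfOMMyfOOfOOfOO, 2 further steps: fOfOfOMMyfOOfOOfOO → fOfOfOfOMMyfOOfOOfOOfOO → (answer).

fOfOfOfOfOMMyfOOfOOfOOfOOfOO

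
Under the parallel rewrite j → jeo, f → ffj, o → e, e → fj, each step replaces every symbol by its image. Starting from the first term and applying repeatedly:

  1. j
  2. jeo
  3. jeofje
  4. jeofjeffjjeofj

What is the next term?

Applying the rule to each of the 14 symbols of jeofjeffjjeofj gives the pieces jeo fj e ffj jeo fj ffj ffj jeo jeo fj e ffj jeo, which concatenate to the answer.

jeofjeffjjeofjffjffjjeojeofjeffjjeo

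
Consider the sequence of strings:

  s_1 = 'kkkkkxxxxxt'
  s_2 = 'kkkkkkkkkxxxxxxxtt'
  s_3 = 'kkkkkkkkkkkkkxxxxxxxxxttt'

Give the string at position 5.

Term n consists of 4n+1 k's, followed by 2n+3 x's, followed by n t's (n = 1, 2, …).
At n = 5 the blocks have lengths 21, 13, 5.

kkkkkkkkkkkkkkkkkkkkkxxxxxxxxxxxxxttttt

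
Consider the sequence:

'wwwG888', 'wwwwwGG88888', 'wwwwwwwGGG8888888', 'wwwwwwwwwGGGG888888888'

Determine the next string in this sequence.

Each string has the form w^{2n-1} G^{n-1} 8^{2n-1}, where the shown terms are n = 2, 3, 4, 5.
For the next term, n = 6, so the run lengths are 11, 5, 11.

wwwwwwwwwwwGGGGG88888888888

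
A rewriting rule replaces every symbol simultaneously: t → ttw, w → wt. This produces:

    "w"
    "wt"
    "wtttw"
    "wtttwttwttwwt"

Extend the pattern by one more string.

Replace each of the 13 characters of wtttwttwttwwt in place — wt ttw ttw ttw wt ttw ttw wt ttw ttw wt wt ttw — and concatenate.

wtttwttwttwwtttwttwwtttwttwwtwtttw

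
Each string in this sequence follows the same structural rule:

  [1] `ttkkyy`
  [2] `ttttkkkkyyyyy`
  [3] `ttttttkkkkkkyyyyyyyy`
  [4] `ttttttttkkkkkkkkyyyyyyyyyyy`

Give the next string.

The n-th term is 2n t's then 2n k's then 3n-1 y's (n = 1, 2, …).
Setting n = 5 gives 10, 10, 14 characters in each block.

ttttttttttkkkkkkkkkkyyyyyyyyyyyyyy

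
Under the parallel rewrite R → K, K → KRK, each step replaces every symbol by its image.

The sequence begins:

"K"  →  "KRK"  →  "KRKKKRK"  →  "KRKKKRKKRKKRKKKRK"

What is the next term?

Replace each of the 17 characters of KRKKKRKKRKKRKKKRK in place — KRK K KRK KRK KRK K KRK KRK K KRK KRK K KRK KRK KRK K KRK — and concatenate.

KRKKKRKKRKKRKKKRKKRKKKRKKRKKKRKKRKKRKKKRK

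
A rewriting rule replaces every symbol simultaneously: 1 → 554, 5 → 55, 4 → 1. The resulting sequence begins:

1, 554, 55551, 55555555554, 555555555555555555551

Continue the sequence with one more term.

5555555555555555555555555555555555555555554

Replace each of the 21 characters of 555555555555555555551 in place — 55 55 55 55 55 55 55 55 55 55 55 55 55 55 55 55 55 55 55 55 554 — and concatenate.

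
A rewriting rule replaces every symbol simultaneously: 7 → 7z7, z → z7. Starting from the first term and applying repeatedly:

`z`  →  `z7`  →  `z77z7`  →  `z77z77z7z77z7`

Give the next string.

Rewriting the 13 symbols of z77z77z7z77z7 one by one yields z7 7z7 7z7 z7 7z7 7z7 z7 7z7 z7 7z7 7z7 z7 7z7; concatenated:

z77z77z7z77z77z7z77z7z77z77z7z77z7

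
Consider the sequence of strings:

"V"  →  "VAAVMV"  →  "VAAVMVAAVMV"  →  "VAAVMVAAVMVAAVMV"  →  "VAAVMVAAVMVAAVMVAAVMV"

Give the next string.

The strings grow by a fixed prefix VAAVM each time.
So the next term is VAAVM·VAAVMVAAVMVAAVMVAAVMV.

VAAVMVAAVMVAAVMVAAVMVAAVMV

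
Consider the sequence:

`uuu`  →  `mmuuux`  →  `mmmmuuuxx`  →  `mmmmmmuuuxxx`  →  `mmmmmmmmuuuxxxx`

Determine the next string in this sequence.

Every step adds mm to the front and x to the end of the previous string.
Applying this once more to mmmmmmmmuuuxxxx:

mmmmmmmmmmuuuxxxxx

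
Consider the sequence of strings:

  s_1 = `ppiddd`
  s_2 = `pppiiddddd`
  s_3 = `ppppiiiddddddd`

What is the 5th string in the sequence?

ppppppiiiiiddddddddddd

The n-th term is n+1 p's then n i's then 2n+1 d's (n = 1, 2, …).
At n = 5 the blocks have lengths 6, 5, 11.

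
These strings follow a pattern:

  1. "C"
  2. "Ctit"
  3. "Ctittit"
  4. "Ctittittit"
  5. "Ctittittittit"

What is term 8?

Every step adds tit to the end: s(k+1) = s(k)·tit.
From Ctittittittit, 3 further steps: Ctittittittit → Ctittittittittit → Ctittittittittittit → (answer).

Ctittittittittittittit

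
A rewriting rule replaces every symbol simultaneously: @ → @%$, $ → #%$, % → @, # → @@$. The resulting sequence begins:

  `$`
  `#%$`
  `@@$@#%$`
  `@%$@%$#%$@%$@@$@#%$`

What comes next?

Rewriting the 19 symbols of @%$@%$#%$@%$@@$@#%$ one by one yields @%$ @ #%$ @%$ @ #%$ @@$ @ #%$ @%$ @ #%$ @%$ @%$ #%$ @%$ @@$ @ #%$; concatenated:

@%$@#%$@%$@#%$@@$@#%$@%$@#%$@%$@%$#%$@%$@@$@#%$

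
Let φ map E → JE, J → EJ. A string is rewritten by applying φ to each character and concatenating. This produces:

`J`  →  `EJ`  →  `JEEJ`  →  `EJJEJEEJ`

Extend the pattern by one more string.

JEEJEJJEEJJEJEEJ

Apply φ to EJJEJEEJ symbol by symbol: E→JE, J→EJ, J→EJ, E→JE, J→EJ, E→JE, E→JE, J→EJ; joined: JE EJ EJ JE EJ JE JE EJ.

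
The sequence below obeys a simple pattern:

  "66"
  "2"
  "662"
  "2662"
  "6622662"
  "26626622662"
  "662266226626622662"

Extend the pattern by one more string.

26626622662662266226626622662

From term 3 onward, concatenate the second-to-last term with the last: 66·2 = 662, 2·662 = 2662, …
So term 8 is 26626622662·662266226626622662.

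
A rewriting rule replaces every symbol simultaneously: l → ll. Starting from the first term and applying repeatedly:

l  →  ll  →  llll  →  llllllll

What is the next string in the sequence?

llllllllllllllll

Apply φ to llllllll symbol by symbol: l→ll, l→ll, l→ll, l→ll, l→ll, l→ll, l→ll, l→ll; joined: ll ll ll ll ll ll ll ll.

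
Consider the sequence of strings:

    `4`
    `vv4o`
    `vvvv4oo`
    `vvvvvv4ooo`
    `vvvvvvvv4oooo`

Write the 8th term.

Every step adds vv to the front and o to the end of the previous string.
From vvvvvvvv4oooo, 3 further steps: vvvvvvvv4oooo → vvvvvvvvvv4ooooo → vvvvvvvvvvvv4oooooo → (answer).

vvvvvvvvvvvvvv4ooooooo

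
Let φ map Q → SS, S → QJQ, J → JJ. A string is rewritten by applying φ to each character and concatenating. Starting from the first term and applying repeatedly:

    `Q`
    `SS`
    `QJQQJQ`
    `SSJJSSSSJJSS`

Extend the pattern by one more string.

QJQQJQJJJJQJQQJQQJQQJQJJJJQJQQJQ

Apply φ to SSJJSSSSJJSS symbol by symbol: S→QJQ, S→QJQ, J→JJ, J→JJ, S→QJQ, S→QJQ, S→QJQ, S→QJQ, J→JJ, J→JJ, S→QJQ, S→QJQ; joined: QJQ QJQ JJ JJ QJQ QJQ QJQ QJQ JJ JJ QJQ QJQ.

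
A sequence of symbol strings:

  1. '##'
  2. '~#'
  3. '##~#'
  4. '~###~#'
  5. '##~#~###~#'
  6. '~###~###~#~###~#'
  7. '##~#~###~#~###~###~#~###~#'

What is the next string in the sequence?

Each term (from the third on) is the two preceding terms concatenated in order: term 3 = ##·~# = ##~#.
The next term joins ~###~###~#~###~# and ##~#~###~#~###~###~#~###~#.

~###~###~#~###~###~#~###~#~###~###~#~###~#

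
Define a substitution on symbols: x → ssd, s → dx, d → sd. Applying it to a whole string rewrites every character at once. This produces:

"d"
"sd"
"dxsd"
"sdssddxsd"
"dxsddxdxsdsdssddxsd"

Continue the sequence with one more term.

sdssddxsdsdssdsdssddxsddxsddxdxsdsdssddxsd

Applying the rule to each of the 19 symbols of dxsddxdxsdsdssddxsd gives the pieces sd ssd dx sd sd ssd sd ssd dx sd dx sd dx dx sd sd ssd dx sd, which concatenate to the answer.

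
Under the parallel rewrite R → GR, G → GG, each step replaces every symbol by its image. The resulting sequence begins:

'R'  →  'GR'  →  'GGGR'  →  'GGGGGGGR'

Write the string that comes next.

Expanding GGGGGGGR: G→GG, G→GG, G→GG, G→GG, G→GG, G→GG, G→GG, R→GR. Concatenated: GG GG GG GG GG GG GG GR.

GGGGGGGGGGGGGGGR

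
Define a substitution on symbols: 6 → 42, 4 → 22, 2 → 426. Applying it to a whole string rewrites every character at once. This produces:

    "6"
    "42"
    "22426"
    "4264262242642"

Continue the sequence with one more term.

Replace each of the 13 characters of 4264262242642 in place — 22 426 42 22 426 42 426 426 22 426 42 22 426 — and concatenate.

22426422242642426426224264222426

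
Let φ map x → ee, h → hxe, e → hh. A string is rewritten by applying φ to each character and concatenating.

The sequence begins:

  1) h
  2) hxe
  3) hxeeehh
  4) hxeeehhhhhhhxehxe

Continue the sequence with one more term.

Rewriting the 17 symbols of hxeeehhhhhhhxehxe one by one yields hxe ee hh hh hh hxe hxe hxe hxe hxe hxe hxe ee hh hxe ee hh; concatenated:

hxeeehhhhhhhxehxehxehxehxehxehxeeehhhxeeehh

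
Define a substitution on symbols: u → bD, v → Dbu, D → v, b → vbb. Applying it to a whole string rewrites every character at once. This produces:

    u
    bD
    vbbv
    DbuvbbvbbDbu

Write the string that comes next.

vvbbbDDbuvbbvbbDbuvbbvbbvvbbbD

Expanding DbuvbbvbbDbu: D→v, b→vbb, u→bD, v→Dbu, b→vbb, b→vbb, v→Dbu, b→vbb, b→vbb, D→v, b→vbb, u→bD. Concatenated: v vbb bD Dbu vbb vbb Dbu vbb vbb v vbb bD.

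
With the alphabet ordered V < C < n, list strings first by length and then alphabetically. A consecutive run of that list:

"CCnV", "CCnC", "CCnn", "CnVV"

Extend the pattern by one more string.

CnVC

The successor of CnVV increments the rightmost position that isn't already n and resets every position after it to V.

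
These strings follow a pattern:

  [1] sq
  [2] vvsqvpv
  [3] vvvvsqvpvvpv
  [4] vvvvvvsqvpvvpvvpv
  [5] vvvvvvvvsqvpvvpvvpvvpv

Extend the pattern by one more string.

s(k+1) = vv·s(k)·vpv, so each term gains vv as a prefix and vpv as a suffix.
One more step from vvvvvvvvsqvpvvpvvpvvpv gives the answer.

vvvvvvvvvvsqvpvvpvvpvvpvvpv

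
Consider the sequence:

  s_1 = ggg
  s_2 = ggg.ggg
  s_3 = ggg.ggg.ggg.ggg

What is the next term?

ggg.ggg.ggg.ggg.ggg.ggg.ggg.ggg

Each string is two copies of the previous one joined by '.'.
So the next term is two copies of ggg.ggg.ggg.ggg with '.' between the halves.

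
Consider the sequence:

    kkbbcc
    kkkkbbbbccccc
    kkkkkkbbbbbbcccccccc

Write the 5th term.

Each string has the form k^{2n} b^{2n} c^{3n-1} (n = 1, 2, …).
At n = 5 the blocks have lengths 10, 10, 14.

kkkkkkkkkkbbbbbbbbbbcccccccccccccc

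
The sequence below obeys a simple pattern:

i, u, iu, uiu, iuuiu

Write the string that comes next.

This is a Fibonacci-style word recurrence s(k) = s(k−2)·s(k−1): e.g. i·u = iu.
So term 6 is uiu·iuuiu.

uiuiuuiu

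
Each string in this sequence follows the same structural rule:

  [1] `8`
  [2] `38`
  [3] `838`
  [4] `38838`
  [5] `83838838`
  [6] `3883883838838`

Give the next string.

838388383883883838838

This is a Fibonacci-style word recurrence s(k) = s(k−2)·s(k−1): e.g. 8·38 = 838.
Continuing: 83838838 · 3883883838838 gives term 7.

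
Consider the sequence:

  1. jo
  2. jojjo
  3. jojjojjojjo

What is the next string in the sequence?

s(k+1) = s(k)·j·s(k) — each term doubles the last with 'j' between the halves.
Doubling jojjojjojjo with 'j' between the halves:

jojjojjojjojjojjojjojjo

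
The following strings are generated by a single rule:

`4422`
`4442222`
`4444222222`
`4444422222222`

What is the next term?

Each string has the form 4^{n+1} 2^{2n} (n = 1, 2, …).
For the next term, n = 5, so the run lengths are 6, 10.

4444442222222222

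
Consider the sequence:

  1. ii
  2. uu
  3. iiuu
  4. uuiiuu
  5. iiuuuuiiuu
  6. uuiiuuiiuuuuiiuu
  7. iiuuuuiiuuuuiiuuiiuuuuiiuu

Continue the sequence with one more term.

uuiiuuiiuuuuiiuuiiuuuuiiuuuuiiuuiiuuuuiiuu

From term 3 onward, concatenate the second-to-last term with the last: ii·uu = iiuu, uu·iiuu = uuiiuu, …
Continuing: uuiiuuiiuuuuiiuu · iiuuuuiiuuuuiiuuiiuuuuiiuu gives term 8.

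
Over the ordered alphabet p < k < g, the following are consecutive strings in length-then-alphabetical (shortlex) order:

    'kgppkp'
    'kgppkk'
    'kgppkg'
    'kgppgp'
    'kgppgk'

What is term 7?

Stepping forward 2 times from kgppgk: kgppgk → kgppgg, then the target.

kgpkpp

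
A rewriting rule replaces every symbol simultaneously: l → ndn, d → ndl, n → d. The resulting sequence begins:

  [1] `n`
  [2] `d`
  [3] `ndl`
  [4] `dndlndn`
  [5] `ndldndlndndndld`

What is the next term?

dndlndnndldndlndndndldndldndlndnndl

φ(ndldndlndndndld) expands symbol-by-symbol to d ndl ndn ndl d ndl ndn d ndl d ndl d ndl ndn ndl; joining the 15 pieces gives the next term.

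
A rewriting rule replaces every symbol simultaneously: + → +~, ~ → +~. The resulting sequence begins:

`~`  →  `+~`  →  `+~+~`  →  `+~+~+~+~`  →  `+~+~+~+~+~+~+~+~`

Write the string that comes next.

Rewriting the 16 symbols of +~+~+~+~+~+~+~+~ one by one yields +~ +~ +~ +~ +~ +~ +~ +~ +~ +~ +~ +~ +~ +~ +~ +~; concatenated:

+~+~+~+~+~+~+~+~+~+~+~+~+~+~+~+~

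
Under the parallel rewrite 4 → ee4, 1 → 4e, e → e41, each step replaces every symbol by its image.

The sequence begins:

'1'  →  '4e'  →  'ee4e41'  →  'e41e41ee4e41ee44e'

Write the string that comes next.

e41ee44ee41ee44ee41e41ee4e41ee44ee41e41ee4ee4e41

Applying the rule to each of the 17 symbols of e41e41ee4e41ee44e gives the pieces e41 ee4 4e e41 ee4 4e e41 e41 ee4 e41 ee4 4e e41 e41 ee4 ee4 e41, which concatenate to the answer.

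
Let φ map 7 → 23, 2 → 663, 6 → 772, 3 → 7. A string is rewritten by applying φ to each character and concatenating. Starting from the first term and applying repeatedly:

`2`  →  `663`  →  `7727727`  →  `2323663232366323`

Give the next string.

Rewriting the 16 symbols of 2323663232366323 one by one yields 663 7 663 7 772 772 7 663 7 663 7 772 772 7 663 7; concatenated:

6637663777277276637663777277276637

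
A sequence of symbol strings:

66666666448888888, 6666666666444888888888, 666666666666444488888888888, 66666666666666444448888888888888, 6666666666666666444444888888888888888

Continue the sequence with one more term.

666666666666666666444444488888888888888888

Term n consists of 2n+2 6's, followed by n-1 4's, followed by 2n+1 8's, where the shown terms are n = 3, 4, 5, 6, 7.
For the next term, n = 8, so the run lengths are 18, 7, 17.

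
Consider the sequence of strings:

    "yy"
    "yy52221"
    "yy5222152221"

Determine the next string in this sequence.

The strings grow by a fixed suffix 52221 each time.
Applying this once more to yy5222152221:

yy522215222152221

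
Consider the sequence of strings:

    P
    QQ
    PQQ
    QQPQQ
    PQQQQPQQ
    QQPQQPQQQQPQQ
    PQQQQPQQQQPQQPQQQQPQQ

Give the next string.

This is a Fibonacci-style word recurrence s(k) = s(k−2)·s(k−1): e.g. P·QQ = PQQ.
The next term joins QQPQQPQQQQPQQ and PQQQQPQQQQPQQPQQQQPQQ.

QQPQQPQQQQPQQPQQQQPQQQQPQQPQQQQPQQ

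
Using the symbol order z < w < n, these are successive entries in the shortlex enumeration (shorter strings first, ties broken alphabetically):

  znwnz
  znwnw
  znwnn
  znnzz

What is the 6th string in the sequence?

znnzn

Advancing 2 positions from znnzz through znnzz → znnzw reaches term 6.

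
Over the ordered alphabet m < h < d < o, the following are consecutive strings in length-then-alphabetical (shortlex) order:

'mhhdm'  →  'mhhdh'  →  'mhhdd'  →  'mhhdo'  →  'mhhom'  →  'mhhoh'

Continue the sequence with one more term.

The successor of mhhoh increments the rightmost position that isn't already o and resets every position after it to m.

mhhod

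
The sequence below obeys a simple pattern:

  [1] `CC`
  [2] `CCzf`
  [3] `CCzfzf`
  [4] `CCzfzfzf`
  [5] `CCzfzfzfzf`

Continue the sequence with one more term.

CCzfzfzfzfzf

Every step adds zf to the end: s(k+1) = s(k)·zf.
One more step from CCzfzfzfzf gives the answer.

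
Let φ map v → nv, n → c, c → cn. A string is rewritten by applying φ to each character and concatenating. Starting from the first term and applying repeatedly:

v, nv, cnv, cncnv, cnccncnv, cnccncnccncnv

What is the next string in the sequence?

cnccncnccnccncnccncnv

φ(cnccncnccncnv) expands symbol-by-symbol to cn c cn cn c cn c cn cn c cn c nv; joining the 13 pieces gives the next term.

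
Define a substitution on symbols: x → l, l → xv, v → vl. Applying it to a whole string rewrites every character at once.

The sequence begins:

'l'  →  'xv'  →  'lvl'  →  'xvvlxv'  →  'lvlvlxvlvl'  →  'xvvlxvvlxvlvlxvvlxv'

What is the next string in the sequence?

lvlvlxvlvlvlxvlvlxvvlxvlvlvlxvlvl

φ(xvvlxvvlxvlvlxvvlxv) expands symbol-by-symbol to l vl vl xv l vl vl xv l vl xv vl xv l vl vl xv l vl; joining the 19 pieces gives the next term.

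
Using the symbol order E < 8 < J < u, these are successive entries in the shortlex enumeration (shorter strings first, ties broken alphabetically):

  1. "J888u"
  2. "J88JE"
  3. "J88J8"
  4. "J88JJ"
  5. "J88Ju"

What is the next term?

J88uE

Treat J88Ju as a base-4 numeral over the given alphabet and add one, carrying through any trailing u's.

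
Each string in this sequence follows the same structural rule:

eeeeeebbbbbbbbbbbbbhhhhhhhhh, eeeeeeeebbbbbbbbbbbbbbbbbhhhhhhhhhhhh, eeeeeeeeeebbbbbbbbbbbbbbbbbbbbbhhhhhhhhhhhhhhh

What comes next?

eeeeeeeeeeeebbbbbbbbbbbbbbbbbbbbbbbbbhhhhhhhhhhhhhhhhhh

Each string has the form e^{2n} b^{4n+1} h^{3n}, where the shown terms are n = 3, 4, 5.
At n = 6 the blocks have lengths 12, 25, 18.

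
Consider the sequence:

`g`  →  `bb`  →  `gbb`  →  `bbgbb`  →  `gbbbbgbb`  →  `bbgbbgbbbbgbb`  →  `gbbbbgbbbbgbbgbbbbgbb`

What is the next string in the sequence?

bbgbbgbbbbgbbgbbbbgbbbbgbbgbbbbgbb

From term 3 onward, concatenate the second-to-last term with the last: g·bb = gbb, bb·gbb = bbgbb, …
So term 8 is bbgbbgbbbbgbb·gbbbbgbbbbgbbgbbbbgbb.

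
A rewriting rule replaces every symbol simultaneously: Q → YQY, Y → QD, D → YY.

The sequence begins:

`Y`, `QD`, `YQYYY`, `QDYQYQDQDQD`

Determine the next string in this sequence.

YQYYYQDYQYQDYQYYYYQYYYYQYYY

Expanding QDYQYQDQDQD: Q→YQY, D→YY, Y→QD, Q→YQY, Y→QD, Q→YQY, D→YY, Q→YQY, D→YY, Q→YQY, D→YY. Concatenated: YQY YY QD YQY QD YQY YY YQY YY YQY YY.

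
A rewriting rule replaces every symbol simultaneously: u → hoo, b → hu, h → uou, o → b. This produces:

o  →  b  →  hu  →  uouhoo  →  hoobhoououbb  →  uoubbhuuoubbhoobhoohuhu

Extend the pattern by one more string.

hoobhoohuhuuouhoohoobhoohuhuuoubbhuuoubbuouhoououhoo

Replace each of the 23 characters of uoubbhuuoubbhoobhoohuhu in place — hoo b hoo hu hu uou hoo hoo b hoo hu hu uou b b hu uou b b uou hoo uou hoo — and concatenate.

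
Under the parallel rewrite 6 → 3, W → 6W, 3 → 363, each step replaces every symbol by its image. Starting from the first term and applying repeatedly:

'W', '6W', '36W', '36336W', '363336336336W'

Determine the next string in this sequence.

36333633633633363363336336336W

Replace each of the 13 characters of 363336336336W in place — 363 3 363 363 363 3 363 363 3 363 363 3 6W — and concatenate.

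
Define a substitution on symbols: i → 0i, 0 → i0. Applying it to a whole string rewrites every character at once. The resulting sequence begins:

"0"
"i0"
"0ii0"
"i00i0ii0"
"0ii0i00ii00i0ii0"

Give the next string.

Applying the rule to each of the 16 symbols of 0ii0i00ii00i0ii0 gives the pieces i0 0i 0i i0 0i i0 i0 0i 0i i0 i0 0i i0 0i 0i i0, which concatenate to the answer.

i00i0ii00ii0i00i0ii0i00ii00i0ii0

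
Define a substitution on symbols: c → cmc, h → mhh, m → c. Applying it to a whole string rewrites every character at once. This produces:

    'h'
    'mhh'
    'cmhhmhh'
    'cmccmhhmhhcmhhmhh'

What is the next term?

cmcccmccmccmhhmhhcmhhmhhcmccmhhmhhcmhhmhh

Replace each of the 17 characters of cmccmhhmhhcmhhmhh in place — cmc c cmc cmc c mhh mhh c mhh mhh cmc c mhh mhh c mhh mhh — and concatenate.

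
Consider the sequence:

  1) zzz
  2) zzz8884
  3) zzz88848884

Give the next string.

zzz888488848884

Every step adds 8884 to the end: s(k+1) = s(k)·8884.
One more step from zzz88848884 gives the answer.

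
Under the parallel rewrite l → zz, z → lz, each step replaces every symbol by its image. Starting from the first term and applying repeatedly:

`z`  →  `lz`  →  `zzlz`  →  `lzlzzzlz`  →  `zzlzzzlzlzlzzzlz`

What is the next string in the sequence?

lzlzzzlzlzlzzzlzzzlzzzlzlzlzzzlz

φ(zzlzzzlzlzlzzzlz) expands symbol-by-symbol to lz lz zz lz lz lz zz lz zz lz zz lz lz lz zz lz; joining the 16 pieces gives the next term.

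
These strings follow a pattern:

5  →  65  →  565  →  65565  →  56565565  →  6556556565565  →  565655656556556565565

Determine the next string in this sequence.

Each term (from the third on) is the two preceding terms concatenated in order: term 3 = 5·65 = 565.
So term 8 is 6556556565565·565655656556556565565.

6556556565565565655656556556565565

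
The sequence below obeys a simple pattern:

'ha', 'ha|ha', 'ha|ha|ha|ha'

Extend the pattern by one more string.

Each string is two copies of the previous one joined by '|'.
So the next term is two copies of ha|ha|ha|ha with '|' between the halves.

ha|ha|ha|ha|ha|ha|ha|ha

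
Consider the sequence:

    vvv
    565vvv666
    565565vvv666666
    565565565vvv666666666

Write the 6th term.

Every step adds 565 to the front and 666 to the end of the previous string.
From 565565565vvv666666666, 2 further steps: 565565565vvv666666666 → 565565565565vvv666666666666 → (answer).

565565565565565vvv666666666666666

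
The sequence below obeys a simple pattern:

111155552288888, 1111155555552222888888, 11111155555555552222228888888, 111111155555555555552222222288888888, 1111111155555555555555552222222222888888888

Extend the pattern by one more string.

The n-th term is n+2 1's then 3n-2 5's then 2n-2 2's then n+3 8's, where the shown terms are n = 2, 3, 4, 5, 6.
At n = 7 the blocks have lengths 9, 19, 12, 10.

11111111155555555555555555552222222222228888888888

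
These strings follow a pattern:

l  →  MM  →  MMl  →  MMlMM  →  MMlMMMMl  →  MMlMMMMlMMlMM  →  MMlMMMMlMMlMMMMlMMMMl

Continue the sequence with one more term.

MMlMMMMlMMlMMMMlMMMMlMMlMMMMlMMlMM

This is a Fibonacci-style word recurrence s(k) = s(k−1)·s(k−2): e.g. MM·l = MMl.
The next term joins MMlMMMMlMMlMMMMlMMMMl and MMlMMMMlMMlMM.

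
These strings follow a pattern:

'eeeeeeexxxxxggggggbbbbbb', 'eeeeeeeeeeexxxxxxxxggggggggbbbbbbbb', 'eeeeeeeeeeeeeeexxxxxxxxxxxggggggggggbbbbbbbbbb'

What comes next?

eeeeeeeeeeeeeeeeeeexxxxxxxxxxxxxxggggggggggggbbbbbbbbbbbb

Term n consists of 4n-1 e's, followed by 3n-1 x's, followed by 2n+2 g's, followed by 2n+2 b's, where the shown terms are n = 2, 3, 4.
For the next term, n = 5, so the run lengths are 19, 14, 12, 12.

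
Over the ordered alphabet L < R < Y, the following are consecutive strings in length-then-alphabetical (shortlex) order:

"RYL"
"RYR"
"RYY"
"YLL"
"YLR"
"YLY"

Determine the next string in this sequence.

YRL

The successor of YLY increments the rightmost position that isn't already Y and resets every position after it to L.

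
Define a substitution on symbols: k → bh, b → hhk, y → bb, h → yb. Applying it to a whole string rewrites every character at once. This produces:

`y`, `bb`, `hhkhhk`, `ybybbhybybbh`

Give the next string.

Expanding ybybbhybybbh: y→bb, b→hhk, y→bb, b→hhk, b→hhk, h→yb, y→bb, b→hhk, y→bb, b→hhk, b→hhk, h→yb. Concatenated: bb hhk bb hhk hhk yb bb hhk bb hhk hhk yb.

bbhhkbbhhkhhkybbbhhkbbhhkhhkyb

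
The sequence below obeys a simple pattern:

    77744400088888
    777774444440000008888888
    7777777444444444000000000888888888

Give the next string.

77777777744444444444400000000000088888888888

Each string has the form 7^{2n+1} 4^{3n} 0^{3n} 8^{2n+3} (n = 1, 2, …).
At n = 4 the blocks have lengths 9, 12, 12, 11.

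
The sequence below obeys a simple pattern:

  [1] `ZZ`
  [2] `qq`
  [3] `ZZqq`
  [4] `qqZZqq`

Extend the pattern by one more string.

ZZqqqqZZqq

Each term (from the third on) is the two preceding terms concatenated in order: term 3 = ZZ·qq = ZZqq.
The next term joins ZZqq and qqZZqq.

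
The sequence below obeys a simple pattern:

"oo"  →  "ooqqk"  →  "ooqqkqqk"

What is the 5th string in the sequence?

ooqqkqqkqqkqqk

Every step adds qqk to the end: s(k+1) = s(k)·qqk.
From ooqqkqqk, 2 further steps: ooqqkqqk → ooqqkqqkqqk → (answer).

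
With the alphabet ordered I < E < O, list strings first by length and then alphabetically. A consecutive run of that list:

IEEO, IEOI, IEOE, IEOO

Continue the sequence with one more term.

IOII

Treat IEOO as a base-3 numeral over the given alphabet and add one, carrying through any trailing O's.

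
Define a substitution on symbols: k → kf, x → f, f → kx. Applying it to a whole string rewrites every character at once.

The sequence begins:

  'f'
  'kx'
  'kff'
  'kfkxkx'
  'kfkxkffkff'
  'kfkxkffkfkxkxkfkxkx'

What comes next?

kfkxkffkfkxkxkfkxkffkffkfkxkffkff

Applying the rule to each of the 19 symbols of kfkxkffkfkxkxkfkxkx gives the pieces kf kx kf f kf kx kx kf kx kf f kf f kf kx kf f kf f, which concatenate to the answer.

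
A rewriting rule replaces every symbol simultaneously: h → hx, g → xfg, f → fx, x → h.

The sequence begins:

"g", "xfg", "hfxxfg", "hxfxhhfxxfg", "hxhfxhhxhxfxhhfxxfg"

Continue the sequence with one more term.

hxhhxfxhhxhxhhxhfxhhxhxfxhhfxxfg

Replace each of the 19 characters of hxhfxhhxhxfxhhfxxfg in place — hx h hx fx h hx hx h hx h fx h hx hx fx h h fx xfg — and concatenate.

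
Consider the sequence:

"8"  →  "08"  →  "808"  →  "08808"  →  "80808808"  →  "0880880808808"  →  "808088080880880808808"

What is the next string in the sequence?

0880880808808808088080880880808808

Each term (from the third on) is the two preceding terms concatenated in order: term 3 = 8·08 = 808.
So term 8 is 0880880808808·808088080880880808808.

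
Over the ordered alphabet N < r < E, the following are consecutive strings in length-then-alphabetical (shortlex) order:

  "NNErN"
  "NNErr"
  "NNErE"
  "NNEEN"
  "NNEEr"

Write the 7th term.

NrNNN

Stepping forward 2 times from NNEEr: NNEEr → NNEEE, then the target.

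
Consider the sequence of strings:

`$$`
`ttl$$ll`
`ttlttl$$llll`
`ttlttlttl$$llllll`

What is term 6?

ttlttlttlttlttl$$llllllllll

Every step adds ttl to the front and ll to the end of the previous string.
From ttlttlttl$$llllll, 2 further steps: ttlttlttl$$llllll → ttlttlttlttl$$llllllll → (answer).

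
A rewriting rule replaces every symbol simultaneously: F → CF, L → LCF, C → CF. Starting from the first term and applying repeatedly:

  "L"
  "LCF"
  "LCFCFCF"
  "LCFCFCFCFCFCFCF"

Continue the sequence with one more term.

Replace each of the 15 characters of LCFCFCFCFCFCFCF in place — LCF CF CF CF CF CF CF CF CF CF CF CF CF CF CF — and concatenate.

LCFCFCFCFCFCFCFCFCFCFCFCFCFCFCF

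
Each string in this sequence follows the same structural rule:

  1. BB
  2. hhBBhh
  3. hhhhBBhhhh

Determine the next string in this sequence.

hhhhhhBBhhhhhh

Each term wraps the previous one in hh on the left and hh on the right.
One more step from hhhhBBhhhh gives the answer.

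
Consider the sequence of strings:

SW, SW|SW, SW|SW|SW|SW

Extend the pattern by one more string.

Every step duplicates the string with '|' between the halves.
So the next term is two copies of SW|SW|SW|SW with '|' between the halves.

SW|SW|SW|SW|SW|SW|SW|SW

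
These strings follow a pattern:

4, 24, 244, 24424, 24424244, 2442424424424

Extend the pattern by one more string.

244242442442424424244

From term 3 onward, concatenate the last term with the second-to-last: 24·4 = 244, 244·24 = 24424, …
The next term joins 2442424424424 and 24424244.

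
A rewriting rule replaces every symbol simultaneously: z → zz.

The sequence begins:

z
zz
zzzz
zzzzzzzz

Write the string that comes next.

Expanding zzzzzzzz: z→zz, z→zz, z→zz, z→zz, z→zz, z→zz, z→zz, z→zz. Concatenated: zz zz zz zz zz zz zz zz.

zzzzzzzzzzzzzzzz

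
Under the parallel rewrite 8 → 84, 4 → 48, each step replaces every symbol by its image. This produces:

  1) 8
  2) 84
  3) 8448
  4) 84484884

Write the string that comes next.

Apply φ to 84484884 symbol by symbol: 8→84, 4→48, 4→48, 8→84, 4→48, 8→84, 8→84, 4→48; joined: 84 48 48 84 48 84 84 48.

8448488448848448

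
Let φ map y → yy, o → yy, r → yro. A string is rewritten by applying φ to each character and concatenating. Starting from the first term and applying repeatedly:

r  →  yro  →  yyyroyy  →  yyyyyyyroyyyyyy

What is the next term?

φ(yyyyyyyroyyyyyy) expands symbol-by-symbol to yy yy yy yy yy yy yy yro yy yy yy yy yy yy yy; joining the 15 pieces gives the next term.

yyyyyyyyyyyyyyyroyyyyyyyyyyyyyy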